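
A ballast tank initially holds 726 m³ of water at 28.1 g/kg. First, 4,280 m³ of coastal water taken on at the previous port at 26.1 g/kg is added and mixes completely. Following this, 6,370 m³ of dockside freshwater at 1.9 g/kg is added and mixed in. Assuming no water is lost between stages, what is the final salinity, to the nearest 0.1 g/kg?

Total salt / total volume:
Initial salt = 726×28.1 = 20,400.6
After stage 1: salt = 20,400.6 + 4,280×26.1 = 132,108.6; volume = 5,006 m³; S = 26.39 g/kg
After stage 2: salt = 132,108.6 + 6,370×1.9 = 144,211.6; volume = 11,376 m³
S = 144,211.6 / 11,376 = 12.6768 g/kg

12.7 g/kg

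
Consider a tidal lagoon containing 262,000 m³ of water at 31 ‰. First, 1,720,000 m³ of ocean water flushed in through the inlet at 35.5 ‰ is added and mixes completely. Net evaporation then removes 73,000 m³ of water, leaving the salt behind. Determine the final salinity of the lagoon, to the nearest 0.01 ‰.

36.24 ‰

After mixing: salt = 262,000×31 + 1,720,000×35.5 = 69,182,000; volume = 1,982,000 m³
After evaporation: salt unchanged = 69,182,000; volume = 1,982,000 − 73,000 = 1,909,000 m³
S = 69,182,000 / 1,909,000 = 36.2399 ‰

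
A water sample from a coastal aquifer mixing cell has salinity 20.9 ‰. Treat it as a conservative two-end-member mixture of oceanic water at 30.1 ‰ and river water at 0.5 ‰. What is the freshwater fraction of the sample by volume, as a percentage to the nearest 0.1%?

Let f be the freshwater fraction. Salt balance per unit volume:
f×0.5 + (1−f)×30.1 = 20.9
f = (30.1 − 20.9) / (30.1 − 0.5) = 9.2/29.6 = 0.3108

31.1%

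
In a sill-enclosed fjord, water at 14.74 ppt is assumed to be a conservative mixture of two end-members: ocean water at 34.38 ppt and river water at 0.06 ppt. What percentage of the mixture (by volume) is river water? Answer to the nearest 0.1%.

57.2%

Let f be the freshwater fraction. Salt balance per unit volume:
f×0.06 + (1−f)×34.38 = 14.74
f = (34.38 − 14.74) / (34.38 − 0.06) = 19.64/34.32 = 0.5723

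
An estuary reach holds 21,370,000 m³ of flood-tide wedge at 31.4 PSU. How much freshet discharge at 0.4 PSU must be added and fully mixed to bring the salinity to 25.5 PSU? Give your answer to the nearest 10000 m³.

5020000 m³

Salt balance: 21,370,000×31.4 + V×0.4 = (21,370,000+V)×25.5
671,018,000 + 0.4V = 544,935,000 + 25.5V
126,083,000 = 25.1V
V = 5,023,227.09 m³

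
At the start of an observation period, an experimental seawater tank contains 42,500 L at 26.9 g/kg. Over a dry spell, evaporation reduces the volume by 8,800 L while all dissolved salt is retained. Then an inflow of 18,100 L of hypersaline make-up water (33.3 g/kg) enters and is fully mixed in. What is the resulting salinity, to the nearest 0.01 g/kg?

33.71 g/kg

After evaporation: salt = 42,500×26.9 = 1,143,250; volume = 42,500 − 8,800 = 33,700 L
After mixing: salt = 1,143,250 + 18,100×33.3 = 1,745,980; volume = 33,700 + 18,100 = 51,800 L
S = 1,745,980 / 51,800 = 33.7062 g/kg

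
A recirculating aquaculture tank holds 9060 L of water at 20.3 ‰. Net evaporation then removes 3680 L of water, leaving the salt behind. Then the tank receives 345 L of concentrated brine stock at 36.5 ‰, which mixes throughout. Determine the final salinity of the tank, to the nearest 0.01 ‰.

After evaporation: salt = 9,060×20.3 = 183,918; volume = 9,060 − 3,680 = 5,380 L
After mixing: salt = 183,918 + 345×36.5 = 196,510.5; volume = 5,380 + 345 = 5,725 L
S = 196,510.5 / 5,725 = 34.325 ‰

34.32 ‰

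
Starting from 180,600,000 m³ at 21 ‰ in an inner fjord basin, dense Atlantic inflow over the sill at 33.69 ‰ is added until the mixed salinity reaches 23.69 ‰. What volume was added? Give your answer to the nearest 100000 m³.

48600000 m³

Salt balance: 180,600,000×21 + V×33.69 = (180,600,000+V)×23.69
3,792,600,000 + 33.69V = 4,278,414,000 + 23.69V
485,814,000 = 10V
V = 48,581,400 m³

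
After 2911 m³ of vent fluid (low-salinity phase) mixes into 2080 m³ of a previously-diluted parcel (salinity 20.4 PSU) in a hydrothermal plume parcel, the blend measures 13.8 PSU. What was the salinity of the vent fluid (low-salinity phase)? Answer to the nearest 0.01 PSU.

Salt balance: 2,080×20.4 + 2,911×S = 4,991×13.8
42,432 + 2,911·S = 68,875.8
S = (68,875.8 − 42,432) / 2,911 = 9.0841 PSU

9.08 PSU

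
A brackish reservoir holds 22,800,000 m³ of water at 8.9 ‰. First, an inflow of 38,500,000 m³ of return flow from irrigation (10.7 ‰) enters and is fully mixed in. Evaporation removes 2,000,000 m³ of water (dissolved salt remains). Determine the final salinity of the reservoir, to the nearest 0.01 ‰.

After mixing: salt = 22,800,000×8.9 + 38,500,000×10.7 = 614,870,000; volume = 61,300,000 m³
After evaporation: salt unchanged = 614,870,000; volume = 61,300,000 − 2,000,000 = 59,300,000 m³
S = 614,870,000 / 59,300,000 = 10.3688 ‰

10.37 ‰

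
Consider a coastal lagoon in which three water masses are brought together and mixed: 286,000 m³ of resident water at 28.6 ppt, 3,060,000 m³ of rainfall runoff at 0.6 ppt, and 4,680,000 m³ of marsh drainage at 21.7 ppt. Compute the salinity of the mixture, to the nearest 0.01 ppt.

Conserving salt mass:
salt = 286,000×28.6 + 3,060,000×0.6 + 4,680,000×21.7 = 8,179,600 + 1,836,000 + 101,556,000 = 111,571,600
volume = 286,000 + 3,060,000 + 4,680,000 = 8,026,000 m³
S = 111,571,600 / 8,026,000 = 13.9013 ppt

13.90 ppt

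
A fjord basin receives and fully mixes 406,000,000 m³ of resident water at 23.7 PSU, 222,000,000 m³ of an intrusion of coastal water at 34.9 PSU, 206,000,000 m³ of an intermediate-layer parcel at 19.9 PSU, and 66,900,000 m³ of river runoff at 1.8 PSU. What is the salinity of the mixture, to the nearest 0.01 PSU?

Mass of salt is conserved:
salt = 406,000,000×23.7 + 222,000,000×34.9 + 206,000,000×19.9 + 66,900,000×1.8 = 9,622,200,000 + 7,747,800,000 + 4,099,400,000 + 120,420,000 = 21,589,820,000
volume = 406,000,000 + 222,000,000 + 206,000,000 + 66,900,000 = 900,900,000 m³
S = 21,589,820,000 / 900,900,000 = 23.9647 PSU

23.96 PSU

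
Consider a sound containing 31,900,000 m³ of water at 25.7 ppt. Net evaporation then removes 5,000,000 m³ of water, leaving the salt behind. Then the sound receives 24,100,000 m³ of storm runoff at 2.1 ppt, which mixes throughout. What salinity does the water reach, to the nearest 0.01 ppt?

17.07 ppt

After evaporation: salt = 31,900,000×25.7 = 819,830,000; volume = 31,900,000 − 5,000,000 = 26,900,000 m³
After mixing: salt = 819,830,000 + 24,100,000×2.1 = 870,440,000; volume = 26,900,000 + 24,100,000 = 51,000,000 m³
S = 870,440,000 / 51,000,000 = 17.0675 ppt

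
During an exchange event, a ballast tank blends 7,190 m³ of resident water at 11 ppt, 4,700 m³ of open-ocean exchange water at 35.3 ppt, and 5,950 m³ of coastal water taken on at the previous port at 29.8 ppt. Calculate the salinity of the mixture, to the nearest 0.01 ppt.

Total salt / total volume:
salt = 7,190×11 + 4,700×35.3 + 5,950×29.8 = 79,090 + 165,910 + 177,310 = 422,310
volume = 7,190 + 4,700 + 5,950 = 17,840 m³
S = 422,310 / 17,840 = 23.6721 ppt

23.67 ppt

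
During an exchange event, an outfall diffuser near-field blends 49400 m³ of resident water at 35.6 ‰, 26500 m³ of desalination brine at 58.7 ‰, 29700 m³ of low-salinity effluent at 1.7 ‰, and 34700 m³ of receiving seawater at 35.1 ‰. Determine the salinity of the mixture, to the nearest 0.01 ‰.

Conserving salt mass:
salt = 49,400×35.6 + 26,500×58.7 + 29,700×1.7 + 34,700×35.1 = 1,758,640 + 1,555,550 + 50,490 + 1,217,970 = 4,582,650
volume = 49,400 + 26,500 + 29,700 + 34,700 = 140,300 m³
S = 4,582,650 / 140,300 = 32.6632 ‰

32.66 ‰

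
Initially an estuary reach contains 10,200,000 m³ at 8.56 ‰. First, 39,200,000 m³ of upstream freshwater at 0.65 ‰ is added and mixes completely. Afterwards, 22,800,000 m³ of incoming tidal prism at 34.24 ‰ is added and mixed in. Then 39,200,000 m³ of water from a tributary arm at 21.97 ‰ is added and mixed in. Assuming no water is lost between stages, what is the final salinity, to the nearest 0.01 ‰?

15.75 ‰

Mass of salt is conserved:
Initial salt = 10,200,000×8.56 = 87,312,000
After stage 1: salt = 87,312,000 + 39,200,000×0.65 = 112,792,000; volume = 49,400,000 m³; S = 2.283 ‰
After stage 2: salt = 112,792,000 + 22,800,000×34.24 = 893,464,000; volume = 72,200,000 m³; S = 12.375 ‰
After stage 3: salt = 893,464,000 + 39,200,000×21.97 = 1,754,688,000; volume = 111,400,000 m³
S = 1,754,688,000 / 111,400,000 = 15.7512 ‰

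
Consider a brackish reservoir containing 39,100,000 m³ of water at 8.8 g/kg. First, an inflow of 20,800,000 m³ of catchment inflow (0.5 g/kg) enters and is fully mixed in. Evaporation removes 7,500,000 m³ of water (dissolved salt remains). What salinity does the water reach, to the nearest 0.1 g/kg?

6.8 g/kg

After mixing: salt = 39,100,000×8.8 + 20,800,000×0.5 = 354,480,000; volume = 59,900,000 m³
After evaporation: salt unchanged = 354,480,000; volume = 59,900,000 − 7,500,000 = 52,400,000 m³
S = 354,480,000 / 52,400,000 = 6.7649 g/kg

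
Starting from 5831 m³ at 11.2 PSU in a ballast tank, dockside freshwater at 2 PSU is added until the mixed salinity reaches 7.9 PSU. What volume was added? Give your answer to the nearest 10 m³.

Salt balance: 5,831×11.2 + V×2 = (5,831+V)×7.9
65,307.2 + 2V = 46,064.9 + 7.9V
19,242.3 = 5.9V
V = 3,261.41 m³

3260 m³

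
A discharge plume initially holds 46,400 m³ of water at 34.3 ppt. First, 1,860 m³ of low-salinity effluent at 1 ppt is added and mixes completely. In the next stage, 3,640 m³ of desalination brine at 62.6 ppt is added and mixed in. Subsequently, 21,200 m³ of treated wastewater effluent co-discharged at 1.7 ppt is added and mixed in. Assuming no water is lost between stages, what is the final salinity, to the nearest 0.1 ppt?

Salt balance:
Initial salt = 46,400×34.3 = 1,591,520
After stage 1: salt = 1,591,520 + 1,860×1 = 1,593,380; volume = 48,260 m³; S = 33.017 ppt
After stage 2: salt = 1,593,380 + 3,640×62.6 = 1,821,244; volume = 51,900 m³; S = 35.091 ppt
After stage 3: salt = 1,821,244 + 21,200×1.7 = 1,857,284; volume = 73,100 m³
S = 1,857,284 / 73,100 = 25.4074 ppt

25.4 ppt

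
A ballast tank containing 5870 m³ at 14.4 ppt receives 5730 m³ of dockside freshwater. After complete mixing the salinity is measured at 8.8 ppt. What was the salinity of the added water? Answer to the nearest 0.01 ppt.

3.06 ppt

Salt balance: 5,870×14.4 + 5,730×S = 11,600×8.8
84,528 + 5,730·S = 102,080
S = (102,080 − 84,528) / 5,730 = 3.0632 ppt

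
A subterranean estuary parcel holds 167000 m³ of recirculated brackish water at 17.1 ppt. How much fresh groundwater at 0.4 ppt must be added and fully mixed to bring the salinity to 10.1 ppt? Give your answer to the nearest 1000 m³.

121000 m³

Salt balance: 167,000×17.1 + V×0.4 = (167,000+V)×10.1
2,855,700 + 0.4V = 1,686,700 + 10.1V
1,169,000 = 9.7V
V = 120,515.46 m³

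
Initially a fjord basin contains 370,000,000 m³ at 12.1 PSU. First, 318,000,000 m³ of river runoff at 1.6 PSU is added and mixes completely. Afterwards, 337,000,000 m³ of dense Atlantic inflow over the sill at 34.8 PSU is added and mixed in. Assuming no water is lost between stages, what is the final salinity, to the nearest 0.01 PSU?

16.31 PSU

By conservation of dissolved salt,
Initial salt = 370,000,000×12.1 = 4,477,000,000
After stage 1: salt = 4,477,000,000 + 318,000,000×1.6 = 4,985,800,000; volume = 688,000,000 m³; S = 7.247 PSU
After stage 2: salt = 4,985,800,000 + 337,000,000×34.8 = 16,713,400,000; volume = 1,025,000,000 m³
S = 16,713,400,000 / 1,025,000,000 = 16.3058 PSU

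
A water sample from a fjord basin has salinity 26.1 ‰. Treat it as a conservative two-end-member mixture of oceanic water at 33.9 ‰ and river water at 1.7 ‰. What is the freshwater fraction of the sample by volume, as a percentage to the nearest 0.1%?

24.2%

Let f be the freshwater fraction. Salt balance per unit volume:
f×1.7 + (1−f)×33.9 = 26.1
f = (33.9 − 26.1) / (33.9 − 1.7) = 7.8/32.2 = 0.2422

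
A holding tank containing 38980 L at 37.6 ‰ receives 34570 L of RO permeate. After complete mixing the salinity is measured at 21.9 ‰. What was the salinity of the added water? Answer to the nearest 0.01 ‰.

Salt balance: 38,980×37.6 + 34,570×S = 73,550×21.9
1,465,648 + 34,570·S = 1,610,745
S = (1,610,745 − 1,465,648) / 34,570 = 4.1972 ‰

4.20 ‰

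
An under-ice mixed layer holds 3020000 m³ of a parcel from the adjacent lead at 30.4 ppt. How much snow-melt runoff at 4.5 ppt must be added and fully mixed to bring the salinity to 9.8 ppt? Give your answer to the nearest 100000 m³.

11700000 m³

Salt balance: 3,020,000×30.4 + V×4.5 = (3,020,000+V)×9.8
91,808,000 + 4.5V = 29,596,000 + 9.8V
62,212,000 = 5.3V
V = 11,738,113.21 m³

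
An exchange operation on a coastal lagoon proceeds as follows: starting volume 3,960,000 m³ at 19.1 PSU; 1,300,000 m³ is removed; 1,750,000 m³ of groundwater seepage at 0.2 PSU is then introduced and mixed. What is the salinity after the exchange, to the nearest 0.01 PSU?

Remaining after removal: 2,660,000 m³ at 19.1 PSU (salt = 50,806,000)
After addition: salt = 50,806,000 + 1,750,000×0.2 = 51,156,000; volume = 4,410,000 m³
S = 51,156,000 / 4,410,000 = 11.6 PSU

11.60 PSU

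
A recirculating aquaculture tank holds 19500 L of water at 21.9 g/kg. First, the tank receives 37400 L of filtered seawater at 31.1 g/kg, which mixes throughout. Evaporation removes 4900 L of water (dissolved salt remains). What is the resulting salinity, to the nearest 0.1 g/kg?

After mixing: salt = 19,500×21.9 + 37,400×31.1 = 1,590,190; volume = 56,900 L
After evaporation: salt unchanged = 1,590,190; volume = 56,900 − 4,900 = 52,000 L
S = 1,590,190 / 52,000 = 30.5806 g/kg

30.6 g/kg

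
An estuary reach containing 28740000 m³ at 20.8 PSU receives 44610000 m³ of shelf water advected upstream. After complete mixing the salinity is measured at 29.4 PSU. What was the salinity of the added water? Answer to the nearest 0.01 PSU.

Salt balance: 28,740,000×20.8 + 44,610,000×S = 73,350,000×29.4
597,792,000 + 44,610,000·S = 2,156,490,000
S = (2,156,490,000 − 597,792,000) / 44,610,000 = 34.9406 PSU

34.94 PSU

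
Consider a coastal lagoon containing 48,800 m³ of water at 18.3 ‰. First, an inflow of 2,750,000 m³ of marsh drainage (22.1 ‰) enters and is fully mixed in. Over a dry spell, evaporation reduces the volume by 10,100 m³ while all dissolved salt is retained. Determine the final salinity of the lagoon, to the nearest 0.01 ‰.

22.11 ‰

After mixing: salt = 48,800×18.3 + 2,750,000×22.1 = 61,668,040; volume = 2,798,800 m³
After evaporation: salt unchanged = 61,668,040; volume = 2,798,800 − 10,100 = 2,788,700 m³
S = 61,668,040 / 2,788,700 = 22.1135 ‰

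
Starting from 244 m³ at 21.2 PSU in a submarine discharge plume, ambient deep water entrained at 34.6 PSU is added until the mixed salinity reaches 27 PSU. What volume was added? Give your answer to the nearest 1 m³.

186 m³

Salt balance: 244×21.2 + V×34.6 = (244+V)×27
5,172.8 + 34.6V = 6,588 + 27V
1,415.2 = 7.6V
V = 186.21 m³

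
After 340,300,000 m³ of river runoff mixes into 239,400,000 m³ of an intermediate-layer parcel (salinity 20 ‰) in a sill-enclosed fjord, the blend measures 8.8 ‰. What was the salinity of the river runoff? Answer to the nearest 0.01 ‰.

Salt balance: 239,400,000×20 + 340,300,000×S = 579,700,000×8.8
4,788,000,000 + 340,300,000·S = 5,101,360,000
S = (5,101,360,000 − 4,788,000,000) / 340,300,000 = 0.9208 ‰

0.92 ‰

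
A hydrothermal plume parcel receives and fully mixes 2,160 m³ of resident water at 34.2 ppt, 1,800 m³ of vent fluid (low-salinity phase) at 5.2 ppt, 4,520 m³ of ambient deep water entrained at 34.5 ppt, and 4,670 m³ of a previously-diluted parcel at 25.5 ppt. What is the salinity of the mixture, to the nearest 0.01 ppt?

Total salt / total volume:
salt = 2,160×34.2 + 1,800×5.2 + 4,520×34.5 + 4,670×25.5 = 73,872 + 9,360 + 155,940 + 119,085 = 358,257
volume = 2,160 + 1,800 + 4,520 + 4,670 = 13,150 m³
S = 358,257 / 13,150 = 27.2439 ppt

27.24 ppt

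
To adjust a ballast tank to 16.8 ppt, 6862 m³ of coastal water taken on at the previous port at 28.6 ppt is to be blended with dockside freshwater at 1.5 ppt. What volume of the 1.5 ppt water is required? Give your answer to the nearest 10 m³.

5290 m³

Salt balance: 6,862×28.6 + V×1.5 = (6,862+V)×16.8
196,253.2 + 1.5V = 115,281.6 + 16.8V
80,971.6 = 15.3V
V = 5,292.26 m³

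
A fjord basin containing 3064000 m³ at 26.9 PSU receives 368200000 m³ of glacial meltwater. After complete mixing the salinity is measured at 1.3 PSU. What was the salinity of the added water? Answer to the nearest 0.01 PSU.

1.09 PSU

Salt balance: 3,064,000×26.9 + 368,200,000×S = 371,264,000×1.3
82,421,600 + 368,200,000·S = 482,643,200
S = (482,643,200 − 82,421,600) / 368,200,000 = 1.087 PSU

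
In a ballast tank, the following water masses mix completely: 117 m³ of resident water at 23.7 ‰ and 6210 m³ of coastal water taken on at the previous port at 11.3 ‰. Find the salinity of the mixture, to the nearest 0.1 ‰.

11.5 ‰

Mass of salt is conserved:
salt = 117×23.7 + 6,210×11.3 = 2,772.9 + 70,173 = 72,945.9
volume = 117 + 6,210 = 6,327 m³
S = 72,945.9 / 6,327 = 11.529 ‰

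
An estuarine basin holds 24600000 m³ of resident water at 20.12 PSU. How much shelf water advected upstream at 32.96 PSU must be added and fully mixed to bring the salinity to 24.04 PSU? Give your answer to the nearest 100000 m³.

10800000 m³

Salt balance: 24,600,000×20.12 + V×32.96 = (24,600,000+V)×24.04
494,952,000 + 32.96V = 591,384,000 + 24.04V
96,432,000 = 8.92V
V = 10,810,762.33 m³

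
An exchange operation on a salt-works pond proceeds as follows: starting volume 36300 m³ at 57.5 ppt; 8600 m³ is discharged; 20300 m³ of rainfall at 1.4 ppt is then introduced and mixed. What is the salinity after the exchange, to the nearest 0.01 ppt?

33.77 ppt

Remaining after removal: 27,700 m³ at 57.5 ppt (salt = 1,592,750)
After addition: salt = 1,592,750 + 20,300×1.4 = 1,621,170; volume = 48,000 m³
S = 1,621,170 / 48,000 = 33.7744 ppt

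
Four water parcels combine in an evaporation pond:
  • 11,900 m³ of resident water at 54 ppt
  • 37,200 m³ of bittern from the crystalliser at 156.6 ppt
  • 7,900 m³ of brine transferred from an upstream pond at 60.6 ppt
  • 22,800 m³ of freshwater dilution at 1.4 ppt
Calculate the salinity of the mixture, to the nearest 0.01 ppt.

Mass of salt is conserved:
salt = 11,900×54 + 37,200×156.6 + 7,900×60.6 + 22,800×1.4 = 642,600 + 5,825,520 + 478,740 + 31,920 = 6,978,780
volume = 11,900 + 37,200 + 7,900 + 22,800 = 79,800 m³
S = 6,978,780 / 79,800 = 87.4534 ppt

87.45 ppt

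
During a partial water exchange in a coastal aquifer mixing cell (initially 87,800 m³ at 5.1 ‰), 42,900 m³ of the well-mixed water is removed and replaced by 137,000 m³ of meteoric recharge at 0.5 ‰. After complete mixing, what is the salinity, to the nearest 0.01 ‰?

1.64 ‰

Remaining after removal: 44,900 m³ at 5.1 ‰ (salt = 228,990)
After addition: salt = 228,990 + 137,000×0.5 = 297,490; volume = 181,900 m³
S = 297,490 / 181,900 = 1.6355 ‰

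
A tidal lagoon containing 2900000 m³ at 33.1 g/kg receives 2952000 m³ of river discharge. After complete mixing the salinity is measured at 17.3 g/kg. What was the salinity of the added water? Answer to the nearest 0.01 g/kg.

1.78 g/kg

Salt balance: 2,900,000×33.1 + 2,952,000×S = 5,852,000×17.3
95,990,000 + 2,952,000·S = 101,239,600
S = (101,239,600 − 95,990,000) / 2,952,000 = 1.7783 g/kg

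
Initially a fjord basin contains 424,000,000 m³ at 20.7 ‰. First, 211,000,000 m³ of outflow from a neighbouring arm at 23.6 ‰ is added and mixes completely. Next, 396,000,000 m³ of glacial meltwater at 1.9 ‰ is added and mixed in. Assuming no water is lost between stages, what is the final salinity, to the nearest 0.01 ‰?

Salt balance:
Initial salt = 424,000,000×20.7 = 8,776,800,000
After stage 1: salt = 8,776,800,000 + 211,000,000×23.6 = 13,756,400,000; volume = 635,000,000 m³; S = 21.664 ‰
After stage 2: salt = 13,756,400,000 + 396,000,000×1.9 = 14,508,800,000; volume = 1,031,000,000 m³
S = 14,508,800,000 / 1,031,000,000 = 14.0726 ‰

14.07 ‰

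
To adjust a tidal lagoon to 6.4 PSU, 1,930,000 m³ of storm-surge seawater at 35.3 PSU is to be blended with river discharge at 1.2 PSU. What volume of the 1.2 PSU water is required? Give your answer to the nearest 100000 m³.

10700000 m³

Salt balance: 1,930,000×35.3 + V×1.2 = (1,930,000+V)×6.4
68,129,000 + 1.2V = 12,352,000 + 6.4V
55,777,000 = 5.2V
V = 10,726,346.15 m³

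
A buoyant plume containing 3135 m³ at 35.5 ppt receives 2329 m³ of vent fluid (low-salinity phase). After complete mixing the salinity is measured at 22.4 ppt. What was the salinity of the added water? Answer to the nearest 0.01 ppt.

Salt balance: 3,135×35.5 + 2,329×S = 5,464×22.4
111,292.5 + 2,329·S = 122,393.6
S = (122,393.6 − 111,292.5) / 2,329 = 4.7665 ppt

4.77 ppt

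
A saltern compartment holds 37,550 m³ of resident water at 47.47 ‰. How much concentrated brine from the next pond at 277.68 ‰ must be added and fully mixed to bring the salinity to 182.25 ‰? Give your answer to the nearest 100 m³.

53000 m³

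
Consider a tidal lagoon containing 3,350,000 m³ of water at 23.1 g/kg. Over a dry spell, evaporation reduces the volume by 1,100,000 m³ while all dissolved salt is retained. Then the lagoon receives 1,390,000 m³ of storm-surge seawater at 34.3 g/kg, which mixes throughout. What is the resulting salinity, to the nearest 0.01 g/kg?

After evaporation: salt = 3,350,000×23.1 = 77,385,000; volume = 3,350,000 − 1,100,000 = 2,250,000 m³
After mixing: salt = 77,385,000 + 1,390,000×34.3 = 125,062,000; volume = 2,250,000 + 1,390,000 = 3,640,000 m³
S = 125,062,000 / 3,640,000 = 34.3577 g/kg

34.36 g/kg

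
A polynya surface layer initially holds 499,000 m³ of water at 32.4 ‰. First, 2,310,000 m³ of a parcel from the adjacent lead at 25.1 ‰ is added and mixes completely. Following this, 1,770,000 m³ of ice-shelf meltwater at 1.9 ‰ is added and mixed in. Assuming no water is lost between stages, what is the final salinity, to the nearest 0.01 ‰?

16.93 ‰

By conservation of dissolved salt,
Initial salt = 499,000×32.4 = 16,167,600
After stage 1: salt = 16,167,600 + 2,310,000×25.1 = 74,148,600; volume = 2,809,000 m³; S = 26.397 ‰
After stage 2: salt = 74,148,600 + 1,770,000×1.9 = 77,511,600; volume = 4,579,000 m³
S = 77,511,600 / 4,579,000 = 16.9276 ‰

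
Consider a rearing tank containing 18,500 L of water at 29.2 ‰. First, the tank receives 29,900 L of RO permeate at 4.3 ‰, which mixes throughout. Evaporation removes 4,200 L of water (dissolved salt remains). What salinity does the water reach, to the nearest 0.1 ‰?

After mixing: salt = 18,500×29.2 + 29,900×4.3 = 668,770; volume = 48,400 L
After evaporation: salt unchanged = 668,770; volume = 48,400 − 4,200 = 44,200 L
S = 668,770 / 44,200 = 15.1305 ‰

15.1 ‰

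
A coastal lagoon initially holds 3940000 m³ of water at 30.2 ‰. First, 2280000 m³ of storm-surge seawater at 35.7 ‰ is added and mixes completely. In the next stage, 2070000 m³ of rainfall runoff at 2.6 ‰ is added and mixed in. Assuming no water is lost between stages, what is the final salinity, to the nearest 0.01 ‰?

24.82 ‰

Salt balance:
Initial salt = 3,940,000×30.2 = 118,988,000
After stage 1: salt = 118,988,000 + 2,280,000×35.7 = 200,384,000; volume = 6,220,000 m³; S = 32.216 ‰
After stage 2: salt = 200,384,000 + 2,070,000×2.6 = 205,766,000; volume = 8,290,000 m³
S = 205,766,000 / 8,290,000 = 24.821 ‰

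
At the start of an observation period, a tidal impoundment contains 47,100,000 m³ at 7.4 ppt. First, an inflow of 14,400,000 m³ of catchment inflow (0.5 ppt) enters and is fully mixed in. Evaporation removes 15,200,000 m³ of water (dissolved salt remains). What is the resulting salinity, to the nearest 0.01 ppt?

7.68 ppt

After mixing: salt = 47,100,000×7.4 + 14,400,000×0.5 = 355,740,000; volume = 61,500,000 m³
After evaporation: salt unchanged = 355,740,000; volume = 61,500,000 − 15,200,000 = 46,300,000 m³
S = 355,740,000 / 46,300,000 = 7.6834 ppt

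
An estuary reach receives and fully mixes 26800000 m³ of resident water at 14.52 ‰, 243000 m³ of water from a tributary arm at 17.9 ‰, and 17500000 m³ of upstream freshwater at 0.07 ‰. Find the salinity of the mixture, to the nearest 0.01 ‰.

8.86 ‰

Weighted by volume,
salt = 26,800,000×14.52 + 243,000×17.9 + 17,500,000×0.07 = 389,136,000 + 4,349,700 + 1,225,000 = 394,710,700
volume = 26,800,000 + 243,000 + 17,500,000 = 44,543,000 m³
S = 394,710,700 / 44,543,000 = 8.8613 ‰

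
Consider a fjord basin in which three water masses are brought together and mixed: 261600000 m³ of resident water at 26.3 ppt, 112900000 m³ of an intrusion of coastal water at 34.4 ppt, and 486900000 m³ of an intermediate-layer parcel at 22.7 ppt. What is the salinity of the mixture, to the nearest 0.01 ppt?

Salt balance:
salt = 261,600,000×26.3 + 112,900,000×34.4 + 486,900,000×22.7 = 6,880,080,000 + 3,883,760,000 + 11,052,630,000 = 21,816,470,000
volume = 261,600,000 + 112,900,000 + 486,900,000 = 861,400,000 m³
S = 21,816,470,000 / 861,400,000 = 25.3268 ppt

25.33 ppt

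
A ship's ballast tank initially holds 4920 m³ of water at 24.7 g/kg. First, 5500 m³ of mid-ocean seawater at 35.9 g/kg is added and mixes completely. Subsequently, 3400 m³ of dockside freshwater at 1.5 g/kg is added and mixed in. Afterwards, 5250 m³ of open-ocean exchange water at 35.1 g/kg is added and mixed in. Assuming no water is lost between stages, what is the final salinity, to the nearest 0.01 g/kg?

26.66 g/kg

Conserving salt mass:
Initial salt = 4,920×24.7 = 121,524
After stage 1: salt = 121,524 + 5,500×35.9 = 318,974; volume = 10,420 m³; S = 30.612 g/kg
After stage 2: salt = 318,974 + 3,400×1.5 = 324,074; volume = 13,820 m³; S = 23.45 g/kg
After stage 3: salt = 324,074 + 5,250×35.1 = 508,349; volume = 19,070 m³
S = 508,349 / 19,070 = 26.657 g/kg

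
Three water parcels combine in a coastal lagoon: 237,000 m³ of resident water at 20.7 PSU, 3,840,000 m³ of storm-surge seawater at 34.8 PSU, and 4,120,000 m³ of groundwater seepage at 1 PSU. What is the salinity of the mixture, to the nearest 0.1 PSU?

Mass of salt is conserved:
salt = 237,000×20.7 + 3,840,000×34.8 + 4,120,000×1 = 4,905,900 + 133,632,000 + 4,120,000 = 142,657,900
volume = 237,000 + 3,840,000 + 4,120,000 = 8,197,000 m³
S = 142,657,900 / 8,197,000 = 17.404 PSU

17.4 PSU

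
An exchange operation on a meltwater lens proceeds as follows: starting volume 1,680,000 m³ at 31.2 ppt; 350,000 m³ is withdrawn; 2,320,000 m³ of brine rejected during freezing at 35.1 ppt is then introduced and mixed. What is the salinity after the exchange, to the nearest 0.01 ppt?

33.68 ppt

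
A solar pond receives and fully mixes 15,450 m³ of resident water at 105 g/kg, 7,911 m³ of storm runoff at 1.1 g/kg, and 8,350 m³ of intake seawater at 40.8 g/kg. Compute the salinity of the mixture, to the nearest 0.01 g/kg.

Conserving salt mass:
salt = 15,450×105 + 7,911×1.1 + 8,350×40.8 = 1,622,250 + 8,702.1 + 340,680 = 1,971,632.1
volume = 15,450 + 7,911 + 8,350 = 31,711 m³
S = 1,971,632.1 / 31,711 = 62.175 g/kg

62.18 g/kg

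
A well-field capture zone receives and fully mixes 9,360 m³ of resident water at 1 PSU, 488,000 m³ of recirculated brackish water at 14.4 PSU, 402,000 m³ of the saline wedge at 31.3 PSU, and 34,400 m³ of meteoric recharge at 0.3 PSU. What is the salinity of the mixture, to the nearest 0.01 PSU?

21.02 PSU

By conservation of dissolved salt,
salt = 9,360×1 + 488,000×14.4 + 402,000×31.3 + 34,400×0.3 = 9,360 + 7,027,200 + 12,582,600 + 10,320 = 19,629,480
volume = 9,360 + 488,000 + 402,000 + 34,400 = 933,760 m³
S = 19,629,480 / 933,760 = 21.022 PSU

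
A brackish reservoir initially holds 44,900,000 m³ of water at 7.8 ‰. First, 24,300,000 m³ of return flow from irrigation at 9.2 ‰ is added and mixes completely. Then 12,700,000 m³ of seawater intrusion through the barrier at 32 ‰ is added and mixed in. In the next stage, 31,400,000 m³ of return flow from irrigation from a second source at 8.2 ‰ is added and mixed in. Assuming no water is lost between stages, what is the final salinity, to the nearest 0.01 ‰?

10.92 ‰

Total salt / total volume:
Initial salt = 44,900,000×7.8 = 350,220,000
After stage 1: salt = 350,220,000 + 24,300,000×9.2 = 573,780,000; volume = 69,200,000 m³; S = 8.292 ‰
After stage 2: salt = 573,780,000 + 12,700,000×32 = 980,180,000; volume = 81,900,000 m³; S = 11.968 ‰
After stage 3: salt = 980,180,000 + 31,400,000×8.2 = 1,237,660,000; volume = 113,300,000 m³
S = 1,237,660,000 / 113,300,000 = 10.9237 ‰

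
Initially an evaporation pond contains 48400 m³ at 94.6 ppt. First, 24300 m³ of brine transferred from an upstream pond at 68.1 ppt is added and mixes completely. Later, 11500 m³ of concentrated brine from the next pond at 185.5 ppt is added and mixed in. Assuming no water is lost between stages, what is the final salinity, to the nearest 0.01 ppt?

99.37 ppt

Conserving salt mass:
Initial salt = 48,400×94.6 = 4,578,640
After stage 1: salt = 4,578,640 + 24,300×68.1 = 6,233,470; volume = 72,700 m³; S = 85.742 ppt
After stage 2: salt = 6,233,470 + 11,500×185.5 = 8,366,720; volume = 84,200 m³
S = 8,366,720 / 84,200 = 99.3672 ppt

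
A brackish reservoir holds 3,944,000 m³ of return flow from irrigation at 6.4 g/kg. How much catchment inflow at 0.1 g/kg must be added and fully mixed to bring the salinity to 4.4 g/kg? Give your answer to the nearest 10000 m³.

Salt balance: 3,944,000×6.4 + V×0.1 = (3,944,000+V)×4.4
25,241,600 + 0.1V = 17,353,600 + 4.4V
7,888,000 = 4.3V
V = 1,834,418.6 m³

1830000 m³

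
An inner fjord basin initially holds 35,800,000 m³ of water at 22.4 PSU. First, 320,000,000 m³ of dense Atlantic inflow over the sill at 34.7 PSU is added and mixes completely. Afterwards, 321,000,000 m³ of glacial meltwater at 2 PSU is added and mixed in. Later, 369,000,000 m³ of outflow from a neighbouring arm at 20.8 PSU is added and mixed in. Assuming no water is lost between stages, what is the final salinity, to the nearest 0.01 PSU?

19.34 PSU

By conservation of dissolved salt,
Initial salt = 35,800,000×22.4 = 801,920,000
After stage 1: salt = 801,920,000 + 320,000,000×34.7 = 11,905,920,000; volume = 355,800,000 m³; S = 33.462 PSU
After stage 2: salt = 11,905,920,000 + 321,000,000×2 = 12,547,920,000; volume = 676,800,000 m³; S = 18.54 PSU
After stage 3: salt = 12,547,920,000 + 369,000,000×20.8 = 20,223,120,000; volume = 1,045,800,000 m³
S = 20,223,120,000 / 1,045,800,000 = 19.3375 PSU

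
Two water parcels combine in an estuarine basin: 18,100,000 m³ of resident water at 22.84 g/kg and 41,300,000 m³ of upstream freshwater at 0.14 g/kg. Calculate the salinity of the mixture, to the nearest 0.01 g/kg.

7.06 g/kg

Total salt / total volume:
salt = 18,100,000×22.84 + 41,300,000×0.14 = 413,404,000 + 5,782,000 = 419,186,000
volume = 18,100,000 + 41,300,000 = 59,400,000 m³
S = 419,186,000 / 59,400,000 = 7.057 g/kg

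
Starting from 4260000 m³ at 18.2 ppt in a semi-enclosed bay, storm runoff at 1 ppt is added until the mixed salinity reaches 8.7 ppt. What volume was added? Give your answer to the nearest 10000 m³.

Salt balance: 4,260,000×18.2 + V×1 = (4,260,000+V)×8.7
77,532,000 + 1V = 37,062,000 + 8.7V
40,470,000 = 7.7V
V = 5,255,844.16 m³

5260000 m³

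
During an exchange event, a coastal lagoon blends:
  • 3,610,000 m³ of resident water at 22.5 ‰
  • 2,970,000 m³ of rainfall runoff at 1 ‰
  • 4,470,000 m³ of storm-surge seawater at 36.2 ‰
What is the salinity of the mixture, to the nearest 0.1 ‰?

Salt balance:
salt = 3,610,000×22.5 + 2,970,000×1 + 4,470,000×36.2 = 81,225,000 + 2,970,000 + 161,814,000 = 246,009,000
volume = 3,610,000 + 2,970,000 + 4,470,000 = 11,050,000 m³
S = 246,009,000 / 11,050,000 = 22.263 ‰

22.3 ‰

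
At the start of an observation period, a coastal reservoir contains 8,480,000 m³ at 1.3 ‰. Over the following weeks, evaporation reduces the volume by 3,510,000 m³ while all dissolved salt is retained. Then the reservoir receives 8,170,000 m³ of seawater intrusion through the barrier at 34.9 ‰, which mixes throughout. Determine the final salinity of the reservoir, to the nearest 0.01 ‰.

22.54 ‰

After evaporation: salt = 8,480,000×1.3 = 11,024,000; volume = 8,480,000 − 3,510,000 = 4,970,000 m³
After mixing: salt = 11,024,000 + 8,170,000×34.9 = 296,157,000; volume = 4,970,000 + 8,170,000 = 13,140,000 m³
S = 296,157,000 / 13,140,000 = 22.5386 ‰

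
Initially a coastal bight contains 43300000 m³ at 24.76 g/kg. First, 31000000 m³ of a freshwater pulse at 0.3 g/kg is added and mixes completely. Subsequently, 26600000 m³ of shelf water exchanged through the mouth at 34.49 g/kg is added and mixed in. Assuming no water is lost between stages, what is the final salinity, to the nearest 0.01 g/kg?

19.81 g/kg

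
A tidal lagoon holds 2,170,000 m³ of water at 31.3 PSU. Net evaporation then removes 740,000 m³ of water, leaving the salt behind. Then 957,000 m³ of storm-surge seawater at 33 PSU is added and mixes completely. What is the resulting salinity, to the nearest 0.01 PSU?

41.68 PSU

After evaporation: salt = 2,170,000×31.3 = 67,921,000; volume = 2,170,000 − 740,000 = 1,430,000 m³
After mixing: salt = 67,921,000 + 957,000×33 = 99,502,000; volume = 1,430,000 + 957,000 = 2,387,000 m³
S = 99,502,000 / 2,387,000 = 41.685 PSU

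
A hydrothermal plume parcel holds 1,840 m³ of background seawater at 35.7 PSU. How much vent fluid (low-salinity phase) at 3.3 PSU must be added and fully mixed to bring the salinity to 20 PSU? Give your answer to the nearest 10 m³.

Salt balance: 1,840×35.7 + V×3.3 = (1,840+V)×20
65,688 + 3.3V = 36,800 + 20V
28,888 = 16.7V
V = 1,729.82 m³

1730 m³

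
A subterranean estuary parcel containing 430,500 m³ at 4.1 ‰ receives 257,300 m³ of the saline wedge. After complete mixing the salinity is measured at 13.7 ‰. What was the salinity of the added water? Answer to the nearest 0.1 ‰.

Salt balance: 430,500×4.1 + 257,300×S = 687,800×13.7
1,765,050 + 257,300·S = 9,422,860
S = (9,422,860 − 1,765,050) / 257,300 = 29.7622 ‰

29.8 ‰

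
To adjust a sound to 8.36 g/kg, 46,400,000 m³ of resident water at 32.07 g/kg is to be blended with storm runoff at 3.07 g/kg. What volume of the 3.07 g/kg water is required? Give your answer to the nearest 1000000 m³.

Salt balance: 46,400,000×32.07 + V×3.07 = (46,400,000+V)×8.36
1,488,048,000 + 3.07V = 387,904,000 + 8.36V
1,100,144,000 = 5.29V
V = 207,966,729.68 m³

208000000 m³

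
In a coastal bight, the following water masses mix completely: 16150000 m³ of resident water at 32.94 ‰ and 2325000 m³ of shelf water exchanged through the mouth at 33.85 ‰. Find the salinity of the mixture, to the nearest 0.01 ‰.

33.05 ‰

By conservation of dissolved salt,
salt = 16,150,000×32.94 + 2,325,000×33.85 = 531,981,000 + 78,701,250 = 610,682,250
volume = 16,150,000 + 2,325,000 = 18,475,000 m³
S = 610,682,250 / 18,475,000 = 33.0545 ‰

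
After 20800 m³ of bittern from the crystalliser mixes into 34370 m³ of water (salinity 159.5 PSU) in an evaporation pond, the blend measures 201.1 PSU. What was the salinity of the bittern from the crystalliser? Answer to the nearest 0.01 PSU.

269.84 PSU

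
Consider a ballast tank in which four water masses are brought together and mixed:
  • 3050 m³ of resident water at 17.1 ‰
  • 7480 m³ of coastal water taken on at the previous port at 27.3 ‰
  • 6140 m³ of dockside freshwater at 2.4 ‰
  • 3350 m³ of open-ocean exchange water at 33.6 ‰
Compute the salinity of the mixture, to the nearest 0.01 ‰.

By conservation of dissolved salt,
salt = 3,050×17.1 + 7,480×27.3 + 6,140×2.4 + 3,350×33.6 = 52,155 + 204,204 + 14,736 + 112,560 = 383,655
volume = 3,050 + 7,480 + 6,140 + 3,350 = 20,020 m³
S = 383,655 / 20,020 = 19.1636 ‰

19.16 ‰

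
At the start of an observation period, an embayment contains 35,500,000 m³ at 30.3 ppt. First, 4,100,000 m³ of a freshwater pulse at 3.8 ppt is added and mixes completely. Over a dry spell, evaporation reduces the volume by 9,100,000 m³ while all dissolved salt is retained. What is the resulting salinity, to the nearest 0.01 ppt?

After mixing: salt = 35,500,000×30.3 + 4,100,000×3.8 = 1,091,230,000; volume = 39,600,000 m³
After evaporation: salt unchanged = 1,091,230,000; volume = 39,600,000 − 9,100,000 = 30,500,000 m³
S = 1,091,230,000 / 30,500,000 = 35.778 ppt

35.78 ppt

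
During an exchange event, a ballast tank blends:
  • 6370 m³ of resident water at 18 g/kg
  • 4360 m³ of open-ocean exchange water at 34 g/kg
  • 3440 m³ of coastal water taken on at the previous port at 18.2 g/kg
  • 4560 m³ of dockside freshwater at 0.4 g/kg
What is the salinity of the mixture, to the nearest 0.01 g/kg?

17.48 g/kg

Mass of salt is conserved:
salt = 6,370×18 + 4,360×34 + 3,440×18.2 + 4,560×0.4 = 114,660 + 148,240 + 62,608 + 1,824 = 327,332
volume = 6,370 + 4,360 + 3,440 + 4,560 = 18,730 m³
S = 327,332 / 18,730 = 17.4763 g/kg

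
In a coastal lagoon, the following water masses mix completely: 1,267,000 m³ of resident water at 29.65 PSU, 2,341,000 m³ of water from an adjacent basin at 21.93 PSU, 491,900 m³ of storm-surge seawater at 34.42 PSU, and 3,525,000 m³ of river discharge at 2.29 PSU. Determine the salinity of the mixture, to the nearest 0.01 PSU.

14.94 PSU

Salt balance:
salt = 1,267,000×29.65 + 2,341,000×21.93 + 491,900×34.42 + 3,525,000×2.29 = 37,566,550 + 51,338,130 + 16,931,198 + 8,072,250 = 113,908,128
volume = 1,267,000 + 2,341,000 + 491,900 + 3,525,000 = 7,624,900 m³
S = 113,908,128 / 7,624,900 = 14.939 PSU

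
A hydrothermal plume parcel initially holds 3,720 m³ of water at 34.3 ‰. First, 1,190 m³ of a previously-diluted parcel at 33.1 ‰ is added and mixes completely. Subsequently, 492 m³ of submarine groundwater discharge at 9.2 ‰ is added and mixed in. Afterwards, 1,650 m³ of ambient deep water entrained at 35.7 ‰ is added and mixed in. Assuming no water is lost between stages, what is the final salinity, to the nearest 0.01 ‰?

By conservation of dissolved salt,
Initial salt = 3,720×34.3 = 127,596
After stage 1: salt = 127,596 + 1,190×33.1 = 166,985; volume = 4,910 m³; S = 34.009 ‰
After stage 2: salt = 166,985 + 492×9.2 = 171,511.4; volume = 5,402 m³; S = 31.75 ‰
After stage 3: salt = 171,511.4 + 1,650×35.7 = 230,416.4; volume = 7,052 m³
S = 230,416.4 / 7,052 = 32.6739 ‰

32.67 ‰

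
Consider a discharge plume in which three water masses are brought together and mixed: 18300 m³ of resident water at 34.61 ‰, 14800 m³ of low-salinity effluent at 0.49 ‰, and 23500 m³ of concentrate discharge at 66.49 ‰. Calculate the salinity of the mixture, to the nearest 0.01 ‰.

By conservation of dissolved salt,
salt = 18,300×34.61 + 14,800×0.49 + 23,500×66.49 = 633,363 + 7,252 + 1,562,515 = 2,203,130
volume = 18,300 + 14,800 + 23,500 = 56,600 m³
S = 2,203,130 / 56,600 = 38.9246 ‰

38.92 ‰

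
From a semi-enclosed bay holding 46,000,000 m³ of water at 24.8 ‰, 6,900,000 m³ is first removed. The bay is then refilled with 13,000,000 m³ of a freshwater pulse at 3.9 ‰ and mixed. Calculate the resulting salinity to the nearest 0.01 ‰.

Remaining after removal: 39,100,000 m³ at 24.8 ‰ (salt = 969,680,000)
After addition: salt = 969,680,000 + 13,000,000×3.9 = 1,020,380,000; volume = 52,100,000 m³
S = 1,020,380,000 / 52,100,000 = 19.585 ‰

19.59 ‰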